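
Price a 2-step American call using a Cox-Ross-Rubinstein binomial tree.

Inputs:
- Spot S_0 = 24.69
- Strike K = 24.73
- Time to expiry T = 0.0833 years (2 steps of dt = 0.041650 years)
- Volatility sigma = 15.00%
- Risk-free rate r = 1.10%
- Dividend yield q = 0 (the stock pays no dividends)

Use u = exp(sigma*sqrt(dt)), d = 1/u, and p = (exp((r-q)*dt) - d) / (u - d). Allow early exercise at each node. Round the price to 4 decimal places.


dt = T/N = 0.041650
u = exp(sigma*sqrt(dt)) = 1.031086; d = 1/u = 0.969851
p = (exp((r-q)*dt) - d) / (u - d) = 0.499831
Discount per step: exp(-r*dt) = 0.999542
Stock lattice S(k, i) with i counting down-moves:
  k=0: S(0,0) = 24.6900
  k=1: S(1,0) = 25.4575; S(1,1) = 23.9456
  k=2: S(2,0) = 26.2489; S(2,1) = 24.6900; S(2,2) = 23.2237
Terminal payoffs V(N, i) = max(S_T - K, 0):
  V(2,0) = 1.518879; V(2,1) = 0.000000; V(2,2) = 0.000000
Backward induction: V(k, i) = exp(-r*dt) * [p * V(k+1, i) + (1-p) * V(k+1, i+1)]; then take max(V_cont, immediate exercise) for American.
  V(1,0) = exp(-r*dt) * [p*1.518879 + (1-p)*0.000000] = 0.758835; exercise = 0.727510; V(1,0) = max -> 0.758835
  V(1,1) = exp(-r*dt) * [p*0.000000 + (1-p)*0.000000] = 0.000000; exercise = 0.000000; V(1,1) = max -> 0.000000
  V(0,0) = exp(-r*dt) * [p*0.758835 + (1-p)*0.000000] = 0.379116; exercise = 0.000000; V(0,0) = max -> 0.379116

Answer: Price = V(0,0) = 0.3791


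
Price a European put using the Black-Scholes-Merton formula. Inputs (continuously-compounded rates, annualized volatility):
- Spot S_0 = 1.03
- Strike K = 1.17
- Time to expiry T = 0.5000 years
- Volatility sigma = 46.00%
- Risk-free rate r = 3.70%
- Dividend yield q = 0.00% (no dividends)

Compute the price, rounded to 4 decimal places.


Answer: Price = 0.2077

Derivation:
d1 = (ln(S/K) + (r - q + 0.5*sigma^2) * T) / (sigma * sqrt(T)) = -0.17230331
d2 = d1 - sigma * sqrt(T) = -0.49757243
exp(-rT) = 0.98167007; exp(-qT) = 1.00000000
P = K * exp(-rT) * N(-d2) - S_0 * exp(-qT) * N(-d1)
N(-d1) = 0.56840046; N(-d2) = 0.69060728
P = 1.1700 * 0.98167007 * 0.69060728 - 1.0300 * 1.00000000 * 0.56840046 = 0.2077


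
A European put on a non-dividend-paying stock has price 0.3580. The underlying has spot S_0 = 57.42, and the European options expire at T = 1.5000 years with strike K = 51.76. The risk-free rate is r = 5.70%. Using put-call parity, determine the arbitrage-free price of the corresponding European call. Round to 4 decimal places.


Put-call parity: C - P = S_0 * exp(-qT) - K * exp(-rT).
S_0 * exp(-qT) = 57.4200 * 1.00000000 = 57.42000000
K * exp(-rT) = 51.7600 * 0.91805314 = 47.51843068
C = P + S*exp(-qT) - K*exp(-rT)
C = 0.3580 + 57.42000000 - 47.51843068 = 10.2596

Answer: Call price = 10.2596


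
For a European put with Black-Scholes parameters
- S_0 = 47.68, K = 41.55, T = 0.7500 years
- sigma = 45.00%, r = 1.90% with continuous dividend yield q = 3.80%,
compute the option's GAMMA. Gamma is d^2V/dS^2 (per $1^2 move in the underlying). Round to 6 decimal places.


d1 = 0.5114091742; d2 = 0.1216977425
phi(d1) = 0.3500398741; exp(-qT) = 0.9719022941; exp(-rT) = 0.9858510507
Gamma = exp(-qT) * phi(d1) / (S * sigma * sqrt(T)) = 0.9719022941 * 0.3500398741 / (47.6800 * 0.4500 * 0.8660254038) = 0.018309

Answer: Gamma = 0.018309


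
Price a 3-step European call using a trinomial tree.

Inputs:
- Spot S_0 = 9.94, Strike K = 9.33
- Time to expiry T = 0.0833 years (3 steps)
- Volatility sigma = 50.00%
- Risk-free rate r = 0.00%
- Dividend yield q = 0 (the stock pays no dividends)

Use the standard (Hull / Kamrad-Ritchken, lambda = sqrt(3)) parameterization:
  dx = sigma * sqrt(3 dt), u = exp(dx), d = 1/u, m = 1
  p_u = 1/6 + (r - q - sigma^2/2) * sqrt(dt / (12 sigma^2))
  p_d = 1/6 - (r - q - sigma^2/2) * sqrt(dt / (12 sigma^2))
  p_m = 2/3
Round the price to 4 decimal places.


dt = T/N = 0.027767; dx = sigma*sqrt(3*dt) = 0.144309
u = exp(dx) = 1.155241; d = 1/u = 0.865620
p_u = 0.154641, p_m = 0.666667, p_d = 0.178692
Discount per step: exp(-r*dt) = 1.000000
Stock lattice S(k, j) with j the centered position index:
  k=0: S(0,+0) = 9.9400
  k=1: S(1,-1) = 8.6043; S(1,+0) = 9.9400; S(1,+1) = 11.4831
  k=2: S(2,-2) = 7.4480; S(2,-1) = 8.6043; S(2,+0) = 9.9400; S(2,+1) = 11.4831; S(2,+2) = 13.2657
  k=3: S(3,-3) = 6.4472; S(3,-2) = 7.4480; S(3,-1) = 8.6043; S(3,+0) = 9.9400; S(3,+1) = 11.4831; S(3,+2) = 13.2657; S(3,+3) = 15.3251
Terminal payoffs V(N, j) = max(S_T - K, 0):
  V(3,-3) = 0.000000; V(3,-2) = 0.000000; V(3,-1) = 0.000000; V(3,+0) = 0.610000; V(3,+1) = 2.153092; V(3,+2) = 3.935735; V(3,+3) = 5.995117
Backward induction: V(k, j) = exp(-r*dt) * [p_u * V(k+1, j+1) + p_m * V(k+1, j) + p_d * V(k+1, j-1)]
  V(2,-2) = exp(-r*dt) * [p_u*0.000000 + p_m*0.000000 + p_d*0.000000] = 0.000000
  V(2,-1) = exp(-r*dt) * [p_u*0.610000 + p_m*0.000000 + p_d*0.000000] = 0.094331
  V(2,+0) = exp(-r*dt) * [p_u*2.153092 + p_m*0.610000 + p_d*0.000000] = 0.739623
  V(2,+1) = exp(-r*dt) * [p_u*3.935735 + p_m*2.153092 + p_d*0.610000] = 2.153023
  V(2,+2) = exp(-r*dt) * [p_u*5.995117 + p_m*3.935735 + p_d*2.153092] = 3.935655
  V(1,-1) = exp(-r*dt) * [p_u*0.739623 + p_m*0.094331 + p_d*0.000000] = 0.177263
  V(1,+0) = exp(-r*dt) * [p_u*2.153023 + p_m*0.739623 + p_d*0.094331] = 0.842884
  V(1,+1) = exp(-r*dt) * [p_u*3.935655 + p_m*2.153023 + p_d*0.739623] = 2.176127
  V(0,+0) = exp(-r*dt) * [p_u*2.176127 + p_m*0.842884 + p_d*0.177263] = 0.930116

Answer: Price = V(0,0) = 0.9301


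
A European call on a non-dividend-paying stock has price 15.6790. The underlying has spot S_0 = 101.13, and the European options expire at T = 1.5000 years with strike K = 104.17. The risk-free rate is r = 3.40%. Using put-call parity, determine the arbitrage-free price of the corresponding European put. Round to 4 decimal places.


Put-call parity: C - P = S_0 * exp(-qT) - K * exp(-rT).
S_0 * exp(-qT) = 101.1300 * 1.00000000 = 101.13000000
K * exp(-rT) = 104.1700 * 0.95027867 = 98.99052911
P = C - S*exp(-qT) + K*exp(-rT)
P = 15.6790 - 101.13000000 + 98.99052911 = 13.5395

Answer: Put price = 13.5395


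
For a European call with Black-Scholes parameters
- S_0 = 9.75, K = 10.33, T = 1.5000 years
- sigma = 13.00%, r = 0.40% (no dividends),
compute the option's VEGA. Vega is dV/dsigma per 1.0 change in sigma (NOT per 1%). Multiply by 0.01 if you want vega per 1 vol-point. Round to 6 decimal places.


d1 = -0.2456398442; d2 = -0.4048566775
phi(d1) = 0.3870861505; exp(-qT) = 1.0000000000; exp(-rT) = 0.9940179641
Vega = S * exp(-qT) * phi(d1) * sqrt(T) = 9.7500 * 1.0000000000 * 0.3870861505 * 1.2247448714 = 4.622297

Answer: Vega = 4.622297


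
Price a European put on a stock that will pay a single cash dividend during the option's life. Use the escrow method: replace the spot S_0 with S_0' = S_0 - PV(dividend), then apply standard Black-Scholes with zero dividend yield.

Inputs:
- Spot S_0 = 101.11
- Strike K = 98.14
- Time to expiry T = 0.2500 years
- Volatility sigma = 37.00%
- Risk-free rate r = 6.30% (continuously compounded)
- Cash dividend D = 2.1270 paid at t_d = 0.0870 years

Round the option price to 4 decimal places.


PV(D) = D * exp(-r * t_d) = 2.1270 * 0.99453399 = 2.11537380
S_0' = S_0 - PV(D) = 101.1100 - 2.11537380 = 98.99462620
d1 = (ln(S_0'/K) + (r + sigma^2/2)*T) / (sigma*sqrt(T)) = 0.22450290
d2 = d1 - sigma*sqrt(T) = 0.03950290
exp(-rT) = 0.98437338
N(-d1) = 0.41118300; N(-d2) = 0.48424472
P = K * exp(-rT) * N(-d2) - S_0' * N(-d1) = 98.1400 * 0.98437338 * 0.48424472 - 98.99462620 * 0.41118300 = 6.0762

Answer: Price = 6.0762


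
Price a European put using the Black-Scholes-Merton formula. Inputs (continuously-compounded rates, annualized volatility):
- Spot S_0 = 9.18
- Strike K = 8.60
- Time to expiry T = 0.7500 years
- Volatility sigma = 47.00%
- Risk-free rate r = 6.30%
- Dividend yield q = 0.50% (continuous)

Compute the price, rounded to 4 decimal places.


d1 = (ln(S/K) + (r - q + 0.5*sigma^2) * T) / (sigma * sqrt(T)) = 0.47073088
d2 = d1 - sigma * sqrt(T) = 0.06369894
exp(-rT) = 0.95384891; exp(-qT) = 0.99625702
P = K * exp(-rT) * N(-d2) - S_0 * exp(-qT) * N(-d1)
N(-d1) = 0.31891647; N(-d2) = 0.47460498
P = 8.6000 * 0.95384891 * 0.47460498 - 9.1800 * 0.99625702 * 0.31891647 = 0.9765

Answer: Price = 0.9765


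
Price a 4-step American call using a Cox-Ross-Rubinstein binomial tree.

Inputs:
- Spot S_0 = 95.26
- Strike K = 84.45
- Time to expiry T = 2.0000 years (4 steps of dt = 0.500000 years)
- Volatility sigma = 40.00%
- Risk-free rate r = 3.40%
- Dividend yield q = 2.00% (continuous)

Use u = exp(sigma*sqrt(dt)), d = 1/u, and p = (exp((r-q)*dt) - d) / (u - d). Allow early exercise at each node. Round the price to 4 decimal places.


dt = T/N = 0.500000
u = exp(sigma*sqrt(dt)) = 1.326896; d = 1/u = 0.753638
p = (exp((r-q)*dt) - d) / (u - d) = 0.442011
Discount per step: exp(-r*dt) = 0.983144
Stock lattice S(k, i) with i counting down-moves:
  k=0: S(0,0) = 95.2600
  k=1: S(1,0) = 126.4002; S(1,1) = 71.7916
  k=2: S(2,0) = 167.7199; S(2,1) = 95.2600; S(2,2) = 54.1049
  k=3: S(3,0) = 222.5470; S(3,1) = 126.4002; S(3,2) = 71.7916; S(3,3) = 40.7755
  k=4: S(4,0) = 295.2968; S(4,1) = 167.7199; S(4,2) = 95.2600; S(4,3) = 54.1049; S(4,4) = 30.7300
Terminal payoffs V(N, i) = max(S_T - K, 0):
  V(4,0) = 210.846768; V(4,1) = 83.269916; V(4,2) = 10.810000; V(4,3) = 0.000000; V(4,4) = 0.000000
Backward induction: V(k, i) = exp(-r*dt) * [p * V(k+1, i) + (1-p) * V(k+1, i+1)]; then take max(V_cont, immediate exercise) for American.
  V(3,0) = exp(-r*dt) * [p*210.846768 + (1-p)*83.269916] = 137.306096; exercise = 138.096959; V(3,0) = max -> 138.096959
  V(3,1) = exp(-r*dt) * [p*83.269916 + (1-p)*10.810000] = 42.115968; exercise = 41.950155; V(3,1) = max -> 42.115968
  V(3,2) = exp(-r*dt) * [p*10.810000 + (1-p)*0.000000] = 4.697594; exercise = 0.000000; V(3,2) = max -> 4.697594
  V(3,3) = exp(-r*dt) * [p*0.000000 + (1-p)*0.000000] = 0.000000; exercise = 0.000000; V(3,3) = max -> 0.000000
  V(2,0) = exp(-r*dt) * [p*138.096959 + (1-p)*42.115968] = 83.115553; exercise = 83.269916; V(2,0) = max -> 83.269916
  V(2,1) = exp(-r*dt) * [p*42.115968 + (1-p)*4.697594] = 20.878941; exercise = 10.810000; V(2,1) = max -> 20.878941
  V(2,2) = exp(-r*dt) * [p*4.697594 + (1-p)*0.000000] = 2.041387; exercise = 0.000000; V(2,2) = max -> 2.041387
  V(1,0) = exp(-r*dt) * [p*83.269916 + (1-p)*20.878941] = 47.639624; exercise = 41.950155; V(1,0) = max -> 47.639624
  V(1,1) = exp(-r*dt) * [p*20.878941 + (1-p)*2.041387] = 10.193025; exercise = 0.000000; V(1,1) = max -> 10.193025
  V(0,0) = exp(-r*dt) * [p*47.639624 + (1-p)*10.193025] = 26.294004; exercise = 10.810000; V(0,0) = max -> 26.294004

Answer: Price = V(0,0) = 26.2940


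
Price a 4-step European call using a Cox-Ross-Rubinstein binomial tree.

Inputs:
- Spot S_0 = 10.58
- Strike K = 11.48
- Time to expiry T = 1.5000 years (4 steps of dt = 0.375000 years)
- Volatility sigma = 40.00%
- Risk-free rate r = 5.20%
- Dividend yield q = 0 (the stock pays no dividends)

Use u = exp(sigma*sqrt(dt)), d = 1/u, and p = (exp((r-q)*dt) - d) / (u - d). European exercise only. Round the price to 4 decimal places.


dt = T/N = 0.375000
u = exp(sigma*sqrt(dt)) = 1.277556; d = 1/u = 0.782744
p = (exp((r-q)*dt) - d) / (u - d) = 0.478863
Discount per step: exp(-r*dt) = 0.980689
Stock lattice S(k, i) with i counting down-moves:
  k=0: S(0,0) = 10.5800
  k=1: S(1,0) = 13.5165; S(1,1) = 8.2814
  k=2: S(2,0) = 17.2681; S(2,1) = 10.5800; S(2,2) = 6.4822
  k=3: S(3,0) = 22.0610; S(3,1) = 13.5165; S(3,2) = 8.2814; S(3,3) = 5.0739
  k=4: S(4,0) = 28.1842; S(4,1) = 17.2681; S(4,2) = 10.5800; S(4,3) = 6.4822; S(4,4) = 3.9716
Terminal payoffs V(N, i) = max(S_T - K, 0):
  V(4,0) = 16.704194; V(4,1) = 5.788143; V(4,2) = 0.000000; V(4,3) = 0.000000; V(4,4) = 0.000000
Backward induction: V(k, i) = exp(-r*dt) * [p * V(k+1, i) + (1-p) * V(k+1, i+1)].
  V(3,0) = exp(-r*dt) * [p*16.704194 + (1-p)*5.788143] = 10.802714
  V(3,1) = exp(-r*dt) * [p*5.788143 + (1-p)*0.000000] = 2.718201
  V(3,2) = exp(-r*dt) * [p*0.000000 + (1-p)*0.000000] = 0.000000
  V(3,3) = exp(-r*dt) * [p*0.000000 + (1-p)*0.000000] = 0.000000
  V(2,0) = exp(-r*dt) * [p*10.802714 + (1-p)*2.718201] = 6.462322
  V(2,1) = exp(-r*dt) * [p*2.718201 + (1-p)*0.000000] = 1.276509
  V(2,2) = exp(-r*dt) * [p*0.000000 + (1-p)*0.000000] = 0.000000
  V(1,0) = exp(-r*dt) * [p*6.462322 + (1-p)*1.276509] = 3.687196
  V(1,1) = exp(-r*dt) * [p*1.276509 + (1-p)*0.000000] = 0.599468
  V(0,0) = exp(-r*dt) * [p*3.687196 + (1-p)*0.599468] = 2.037937

Answer: Price = V(0,0) = 2.0379


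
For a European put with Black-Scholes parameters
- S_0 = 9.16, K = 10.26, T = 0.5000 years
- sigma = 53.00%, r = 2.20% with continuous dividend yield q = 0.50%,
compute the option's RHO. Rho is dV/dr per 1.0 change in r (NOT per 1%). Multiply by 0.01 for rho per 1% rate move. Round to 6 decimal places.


d1 = -0.0925420291; d2 = -0.4673086231
phi(d1) = 0.3972376564; exp(-qT) = 0.9975031224; exp(-rT) = 0.9890602788
N(-d2) = 0.6798604561
Rho = -K*T*exp(-rT)*N(-d2) = -10.2600 * 0.5000 * 0.9890602788 * 0.6798604561 = -3.449530

Answer: Rho = -3.449530


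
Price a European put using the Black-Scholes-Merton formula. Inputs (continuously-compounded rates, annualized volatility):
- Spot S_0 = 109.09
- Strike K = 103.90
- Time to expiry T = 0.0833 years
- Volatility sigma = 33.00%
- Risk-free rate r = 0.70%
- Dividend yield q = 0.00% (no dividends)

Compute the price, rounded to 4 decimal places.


d1 = (ln(S/K) + (r - q + 0.5*sigma^2) * T) / (sigma * sqrt(T)) = 0.56552920
d2 = d1 - sigma * sqrt(T) = 0.47028546
exp(-rT) = 0.99941707; exp(-qT) = 1.00000000
P = K * exp(-rT) * N(-d2) - S_0 * exp(-qT) * N(-d1)
N(-d1) = 0.28585693; N(-d2) = 0.31907554
P = 103.9000 * 0.99941707 * 0.31907554 - 109.0900 * 1.00000000 * 0.28585693 = 1.9485

Answer: Price = 1.9485


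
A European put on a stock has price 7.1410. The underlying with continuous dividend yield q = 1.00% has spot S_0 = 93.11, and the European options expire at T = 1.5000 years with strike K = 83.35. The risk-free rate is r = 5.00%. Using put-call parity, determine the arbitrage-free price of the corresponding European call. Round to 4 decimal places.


Answer: Call price = 21.5374

Derivation:
Put-call parity: C - P = S_0 * exp(-qT) - K * exp(-rT).
S_0 * exp(-qT) = 93.1100 * 0.98511194 = 91.72377270
K * exp(-rT) = 83.3500 * 0.92774349 = 77.32741959
C = P + S*exp(-qT) - K*exp(-rT)
C = 7.1410 + 91.72377270 - 77.32741959 = 21.5374


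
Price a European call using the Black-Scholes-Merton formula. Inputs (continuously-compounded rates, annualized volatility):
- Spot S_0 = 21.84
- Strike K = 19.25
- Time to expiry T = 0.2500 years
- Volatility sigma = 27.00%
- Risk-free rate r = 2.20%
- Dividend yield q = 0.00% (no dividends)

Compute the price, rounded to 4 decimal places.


d1 = (ln(S/K) + (r - q + 0.5*sigma^2) * T) / (sigma * sqrt(T)) = 1.04329326
d2 = d1 - sigma * sqrt(T) = 0.90829326
exp(-rT) = 0.99451510; exp(-qT) = 1.00000000
C = S_0 * exp(-qT) * N(d1) - K * exp(-rT) * N(d2)
N(d1) = 0.85159375; N(d2) = 0.81813835
C = 21.8400 * 1.00000000 * 0.85159375 - 19.2500 * 0.99451510 * 0.81813835 = 2.9360

Answer: Price = 2.9360


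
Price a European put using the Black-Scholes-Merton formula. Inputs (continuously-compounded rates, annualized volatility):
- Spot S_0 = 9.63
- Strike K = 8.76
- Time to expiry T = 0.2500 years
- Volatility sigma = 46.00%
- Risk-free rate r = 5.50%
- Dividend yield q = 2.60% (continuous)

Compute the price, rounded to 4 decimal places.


Answer: Price = 0.4500

Derivation:
d1 = (ln(S/K) + (r - q + 0.5*sigma^2) * T) / (sigma * sqrt(T)) = 0.55820574
d2 = d1 - sigma * sqrt(T) = 0.32820574
exp(-rT) = 0.98634410; exp(-qT) = 0.99352108
P = K * exp(-rT) * N(-d2) - S_0 * exp(-qT) * N(-d1)
N(-d1) = 0.28835195; N(-d2) = 0.37137805
P = 8.7600 * 0.98634410 * 0.37137805 - 9.6300 * 0.99352108 * 0.28835195 = 0.4500


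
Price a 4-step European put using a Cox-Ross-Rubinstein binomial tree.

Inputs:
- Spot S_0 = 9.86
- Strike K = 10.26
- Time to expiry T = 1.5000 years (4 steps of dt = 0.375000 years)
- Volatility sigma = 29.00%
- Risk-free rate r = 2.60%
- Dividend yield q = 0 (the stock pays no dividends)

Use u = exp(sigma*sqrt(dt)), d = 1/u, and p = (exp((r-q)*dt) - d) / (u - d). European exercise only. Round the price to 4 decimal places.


dt = T/N = 0.375000
u = exp(sigma*sqrt(dt)) = 1.194333; d = 1/u = 0.837287
p = (exp((r-q)*dt) - d) / (u - d) = 0.483160
Discount per step: exp(-r*dt) = 0.990297
Stock lattice S(k, i) with i counting down-moves:
  k=0: S(0,0) = 9.8600
  k=1: S(1,0) = 11.7761; S(1,1) = 8.2557
  k=2: S(2,0) = 14.0646; S(2,1) = 9.8600; S(2,2) = 6.9124
  k=3: S(3,0) = 16.7978; S(3,1) = 11.7761; S(3,2) = 8.2557; S(3,3) = 5.7876
  k=4: S(4,0) = 20.0622; S(4,1) = 14.0646; S(4,2) = 9.8600; S(4,3) = 6.9124; S(4,4) = 4.8459
Terminal payoffs V(N, i) = max(K - S_T, 0):
  V(4,0) = 0.000000; V(4,1) = 0.000000; V(4,2) = 0.400000; V(4,3) = 3.347647; V(4,4) = 5.414094
Backward induction: V(k, i) = exp(-r*dt) * [p * V(k+1, i) + (1-p) * V(k+1, i+1)].
  V(3,0) = exp(-r*dt) * [p*0.000000 + (1-p)*0.000000] = 0.000000
  V(3,1) = exp(-r*dt) * [p*0.000000 + (1-p)*0.400000] = 0.204730
  V(3,2) = exp(-r*dt) * [p*0.400000 + (1-p)*3.347647] = 1.904798
  V(3,3) = exp(-r*dt) * [p*3.347647 + (1-p)*5.414094] = 4.372825
  V(2,0) = exp(-r*dt) * [p*0.000000 + (1-p)*0.204730] = 0.104786
  V(2,1) = exp(-r*dt) * [p*0.204730 + (1-p)*1.904798] = 1.072881
  V(2,2) = exp(-r*dt) * [p*1.904798 + (1-p)*4.372825] = 3.149515
  V(1,0) = exp(-r*dt) * [p*0.104786 + (1-p)*1.072881] = 0.599265
  V(1,1) = exp(-r*dt) * [p*1.072881 + (1-p)*3.149515] = 2.125344
  V(0,0) = exp(-r*dt) * [p*0.599265 + (1-p)*2.125344] = 1.374536

Answer: Price = V(0,0) = 1.3745


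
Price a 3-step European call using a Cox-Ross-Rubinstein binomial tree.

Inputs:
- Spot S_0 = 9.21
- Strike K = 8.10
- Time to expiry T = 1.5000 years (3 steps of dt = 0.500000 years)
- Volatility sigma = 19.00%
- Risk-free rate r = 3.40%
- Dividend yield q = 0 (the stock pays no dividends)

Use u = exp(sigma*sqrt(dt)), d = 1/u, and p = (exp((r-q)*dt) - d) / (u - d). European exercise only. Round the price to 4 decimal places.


Answer: Price = V(0,0) = 1.7205

Derivation:
dt = T/N = 0.500000
u = exp(sigma*sqrt(dt)) = 1.143793; d = 1/u = 0.874284
p = (exp((r-q)*dt) - d) / (u - d) = 0.530080
Discount per step: exp(-r*dt) = 0.983144
Stock lattice S(k, i) with i counting down-moves:
  k=0: S(0,0) = 9.2100
  k=1: S(1,0) = 10.5343; S(1,1) = 8.0522
  k=2: S(2,0) = 12.0491; S(2,1) = 9.2100; S(2,2) = 7.0399
  k=3: S(3,0) = 13.7817; S(3,1) = 10.5343; S(3,2) = 8.0522; S(3,3) = 6.1548
Terminal payoffs V(N, i) = max(S_T - K, 0):
  V(3,0) = 5.681687; V(3,1) = 2.434337; V(3,2) = 0.000000; V(3,3) = 0.000000
Backward induction: V(k, i) = exp(-r*dt) * [p * V(k+1, i) + (1-p) * V(k+1, i+1)].
  V(2,0) = exp(-r*dt) * [p*5.681687 + (1-p)*2.434337] = 4.085642
  V(2,1) = exp(-r*dt) * [p*2.434337 + (1-p)*0.000000] = 1.268641
  V(2,2) = exp(-r*dt) * [p*0.000000 + (1-p)*0.000000] = 0.000000
  V(1,0) = exp(-r*dt) * [p*4.085642 + (1-p)*1.268641] = 2.715321
  V(1,1) = exp(-r*dt) * [p*1.268641 + (1-p)*0.000000] = 0.661145
  V(0,0) = exp(-r*dt) * [p*2.715321 + (1-p)*0.661145] = 1.720523


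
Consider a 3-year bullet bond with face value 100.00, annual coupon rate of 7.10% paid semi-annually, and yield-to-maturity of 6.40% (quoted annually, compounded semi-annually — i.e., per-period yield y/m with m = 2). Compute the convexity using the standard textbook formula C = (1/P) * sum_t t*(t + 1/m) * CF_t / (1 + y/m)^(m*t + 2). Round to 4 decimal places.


Answer: Convexity = 8.7997

Derivation:
Coupon per period c = face * coupon_rate / m = 3.550000
Periods per year m = 2; per-period yield y/m = 0.032000
Number of cashflows N = 6
Cashflows (t years, CF_t, discount factor 1/(1+y/m)^(m*t), PV):
  t = 0.5000: CF_t = 3.550000, DF = 0.968992, PV = 3.439922
  t = 1.0000: CF_t = 3.550000, DF = 0.938946, PV = 3.333258
  t = 1.5000: CF_t = 3.550000, DF = 0.909831, PV = 3.229901
  t = 2.0000: CF_t = 3.550000, DF = 0.881620, PV = 3.129749
  t = 2.5000: CF_t = 3.550000, DF = 0.854283, PV = 3.032703
  t = 3.0000: CF_t = 103.550000, DF = 0.827793, PV = 85.717978
Price P = sum_t PV_t = 101.883513
Convexity numerator sum_t t*(t + 1/m) * CF_t / (1+y/m)^(m*t + 2):
  t = 0.5000: term = 1.614951
  t = 1.0000: term = 4.694624
  t = 1.5000: term = 9.098109
  t = 2.0000: term = 14.693328
  t = 2.5000: term = 21.356581
  t = 3.0000: term = 845.087784
Convexity = (1/P) * sum = 896.545377 / 101.883513 = 8.799710


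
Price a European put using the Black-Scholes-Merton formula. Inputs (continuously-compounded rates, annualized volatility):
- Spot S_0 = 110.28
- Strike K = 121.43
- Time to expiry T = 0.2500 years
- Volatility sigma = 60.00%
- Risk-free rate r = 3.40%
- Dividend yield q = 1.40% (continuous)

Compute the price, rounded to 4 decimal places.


Answer: Price = 19.6094

Derivation:
d1 = (ln(S/K) + (r - q + 0.5*sigma^2) * T) / (sigma * sqrt(T)) = -0.15438460
d2 = d1 - sigma * sqrt(T) = -0.45438460
exp(-rT) = 0.99153602; exp(-qT) = 0.99650612
P = K * exp(-rT) * N(-d2) - S_0 * exp(-qT) * N(-d1)
N(-d1) = 0.56134675; N(-d2) = 0.67522398
P = 121.4300 * 0.99153602 * 0.67522398 - 110.2800 * 0.99650612 * 0.56134675 = 19.6094


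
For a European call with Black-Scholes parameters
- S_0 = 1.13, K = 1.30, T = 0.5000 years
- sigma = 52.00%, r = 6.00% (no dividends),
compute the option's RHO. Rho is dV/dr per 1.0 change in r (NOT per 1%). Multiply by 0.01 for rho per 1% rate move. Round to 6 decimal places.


d1 = -0.1157115839; d2 = -0.4834071101
phi(d1) = 0.3962804471; exp(-qT) = 1.0000000000; exp(-rT) = 0.9704455335
N(d2) = 0.3144033504
Rho = K*T*exp(-rT)*N(d2) = 1.3000 * 0.5000 * 0.9704455335 * 0.3144033504 = 0.198322

Answer: Rho = 0.198322


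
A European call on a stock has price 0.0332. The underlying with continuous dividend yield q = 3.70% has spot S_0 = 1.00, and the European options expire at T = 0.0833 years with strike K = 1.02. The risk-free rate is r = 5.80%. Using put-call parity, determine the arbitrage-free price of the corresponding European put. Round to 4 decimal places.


Put-call parity: C - P = S_0 * exp(-qT) - K * exp(-rT).
S_0 * exp(-qT) = 1.0000 * 0.99692264 = 0.99692264
K * exp(-rT) = 1.0200 * 0.99518025 = 1.01508386
P = C - S*exp(-qT) + K*exp(-rT)
P = 0.0332 - 0.99692264 + 1.01508386 = 0.0514

Answer: Put price = 0.0514


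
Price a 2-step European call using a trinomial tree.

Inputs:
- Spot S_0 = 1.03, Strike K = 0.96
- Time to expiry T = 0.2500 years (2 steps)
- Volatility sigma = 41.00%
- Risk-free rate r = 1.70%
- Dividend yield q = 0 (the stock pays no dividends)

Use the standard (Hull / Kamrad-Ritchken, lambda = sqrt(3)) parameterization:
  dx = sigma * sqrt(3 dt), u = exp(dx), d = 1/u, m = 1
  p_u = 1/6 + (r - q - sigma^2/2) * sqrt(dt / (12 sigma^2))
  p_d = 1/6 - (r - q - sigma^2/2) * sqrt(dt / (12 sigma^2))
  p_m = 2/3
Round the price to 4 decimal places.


dt = T/N = 0.125000; dx = sigma*sqrt(3*dt) = 0.251073
u = exp(dx) = 1.285404; d = 1/u = 0.777966
p_u = 0.149976, p_m = 0.666667, p_d = 0.183358
Discount per step: exp(-r*dt) = 0.997877
Stock lattice S(k, j) with j the centered position index:
  k=0: S(0,+0) = 1.0300
  k=1: S(1,-1) = 0.8013; S(1,+0) = 1.0300; S(1,+1) = 1.3240
  k=2: S(2,-2) = 0.6234; S(2,-1) = 0.8013; S(2,+0) = 1.0300; S(2,+1) = 1.3240; S(2,+2) = 1.7018
Terminal payoffs V(N, j) = max(S_T - K, 0):
  V(2,-2) = 0.000000; V(2,-1) = 0.000000; V(2,+0) = 0.070000; V(2,+1) = 0.363966; V(2,+2) = 0.741830
Backward induction: V(k, j) = exp(-r*dt) * [p_u * V(k+1, j+1) + p_m * V(k+1, j) + p_d * V(k+1, j-1)]
  V(1,-1) = exp(-r*dt) * [p_u*0.070000 + p_m*0.000000 + p_d*0.000000] = 0.010476
  V(1,+0) = exp(-r*dt) * [p_u*0.363966 + p_m*0.070000 + p_d*0.000000] = 0.101038
  V(1,+1) = exp(-r*dt) * [p_u*0.741830 + p_m*0.363966 + p_d*0.070000] = 0.365957
  V(0,+0) = exp(-r*dt) * [p_u*0.365957 + p_m*0.101038 + p_d*0.010476] = 0.123900

Answer: Price = V(0,0) = 0.1239


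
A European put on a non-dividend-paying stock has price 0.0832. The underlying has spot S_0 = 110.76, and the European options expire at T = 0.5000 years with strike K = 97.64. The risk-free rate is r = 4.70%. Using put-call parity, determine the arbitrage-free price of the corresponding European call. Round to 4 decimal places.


Answer: Call price = 15.4710

Derivation:
Put-call parity: C - P = S_0 * exp(-qT) - K * exp(-rT).
S_0 * exp(-qT) = 110.7600 * 1.00000000 = 110.76000000
K * exp(-rT) = 97.6400 * 0.97677397 = 95.37221089
C = P + S*exp(-qT) - K*exp(-rT)
C = 0.0832 + 110.76000000 - 95.37221089 = 15.4710


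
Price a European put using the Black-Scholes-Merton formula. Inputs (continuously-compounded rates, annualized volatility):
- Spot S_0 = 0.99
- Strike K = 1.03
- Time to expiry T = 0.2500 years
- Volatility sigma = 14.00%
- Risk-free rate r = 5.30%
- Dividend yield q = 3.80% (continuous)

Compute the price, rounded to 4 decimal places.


Answer: Price = 0.0494

Derivation:
d1 = (ln(S/K) + (r - q + 0.5*sigma^2) * T) / (sigma * sqrt(T)) = -0.47727340
d2 = d1 - sigma * sqrt(T) = -0.54727340
exp(-rT) = 0.98683739; exp(-qT) = 0.99054498
P = K * exp(-rT) * N(-d2) - S_0 * exp(-qT) * N(-d1)
N(-d1) = 0.68341628; N(-d2) = 0.70790454
P = 1.0300 * 0.98683739 * 0.70790454 - 0.9900 * 0.99054498 * 0.68341628 = 0.0494


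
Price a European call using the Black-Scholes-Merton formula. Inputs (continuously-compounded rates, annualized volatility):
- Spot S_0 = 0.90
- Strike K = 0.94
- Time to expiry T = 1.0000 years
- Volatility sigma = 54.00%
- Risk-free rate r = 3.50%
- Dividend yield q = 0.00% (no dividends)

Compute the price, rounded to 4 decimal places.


d1 = (ln(S/K) + (r - q + 0.5*sigma^2) * T) / (sigma * sqrt(T)) = 0.25428683
d2 = d1 - sigma * sqrt(T) = -0.28571317
exp(-rT) = 0.96560542; exp(-qT) = 1.00000000
C = S_0 * exp(-qT) * N(d1) - K * exp(-rT) * N(d2)
N(d1) = 0.60036301; N(d2) = 0.38754891
C = 0.9000 * 1.00000000 * 0.60036301 - 0.9400 * 0.96560542 * 0.38754891 = 0.1886

Answer: Price = 0.1886


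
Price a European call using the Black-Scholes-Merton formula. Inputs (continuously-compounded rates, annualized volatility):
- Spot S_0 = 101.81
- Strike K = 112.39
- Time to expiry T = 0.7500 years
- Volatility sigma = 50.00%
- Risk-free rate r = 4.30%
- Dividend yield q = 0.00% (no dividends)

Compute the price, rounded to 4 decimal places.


d1 = (ln(S/K) + (r - q + 0.5*sigma^2) * T) / (sigma * sqrt(T)) = 0.06266182
d2 = d1 - sigma * sqrt(T) = -0.37035088
exp(-rT) = 0.96826449; exp(-qT) = 1.00000000
C = S_0 * exp(-qT) * N(d1) - K * exp(-rT) * N(d2)
N(d1) = 0.52498210; N(d2) = 0.35556053
C = 101.8100 * 1.00000000 * 0.52498210 - 112.3900 * 0.96826449 * 0.35556053 = 14.7552

Answer: Price = 14.7552


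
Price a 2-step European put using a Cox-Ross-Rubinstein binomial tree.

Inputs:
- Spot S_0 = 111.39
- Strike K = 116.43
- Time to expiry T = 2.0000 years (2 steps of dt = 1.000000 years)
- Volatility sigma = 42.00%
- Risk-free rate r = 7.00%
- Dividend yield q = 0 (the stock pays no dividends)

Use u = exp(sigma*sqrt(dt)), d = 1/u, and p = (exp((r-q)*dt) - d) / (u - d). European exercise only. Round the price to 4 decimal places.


Answer: Price = V(0,0) = 18.2312

Derivation:
dt = T/N = 1.000000
u = exp(sigma*sqrt(dt)) = 1.521962; d = 1/u = 0.657047
p = (exp((r-q)*dt) - d) / (u - d) = 0.480350
Discount per step: exp(-r*dt) = 0.932394
Stock lattice S(k, i) with i counting down-moves:
  k=0: S(0,0) = 111.3900
  k=1: S(1,0) = 169.5313; S(1,1) = 73.1884
  k=2: S(2,0) = 258.0201; S(2,1) = 111.3900; S(2,2) = 48.0882
Terminal payoffs V(N, i) = max(K - S_T, 0):
  V(2,0) = 0.000000; V(2,1) = 5.040000; V(2,2) = 68.341765
Backward induction: V(k, i) = exp(-r*dt) * [p * V(k+1, i) + (1-p) * V(k+1, i+1)].
  V(1,0) = exp(-r*dt) * [p*0.000000 + (1-p)*5.040000] = 2.441975
  V(1,1) = exp(-r*dt) * [p*5.040000 + (1-p)*68.341765] = 35.370167
  V(0,0) = exp(-r*dt) * [p*2.441975 + (1-p)*35.370167] = 18.231214


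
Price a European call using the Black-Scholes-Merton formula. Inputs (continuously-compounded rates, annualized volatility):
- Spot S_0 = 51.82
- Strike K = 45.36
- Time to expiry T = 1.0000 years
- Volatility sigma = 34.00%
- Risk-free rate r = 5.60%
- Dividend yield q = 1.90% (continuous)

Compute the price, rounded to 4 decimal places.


d1 = (ln(S/K) + (r - q + 0.5*sigma^2) * T) / (sigma * sqrt(T)) = 0.67042799
d2 = d1 - sigma * sqrt(T) = 0.33042799
exp(-rT) = 0.94553914; exp(-qT) = 0.98117936
C = S_0 * exp(-qT) * N(d1) - K * exp(-rT) * N(d2)
N(d1) = 0.74870750; N(d2) = 0.62946170
C = 51.8200 * 0.98117936 * 0.74870750 - 45.3600 * 0.94553914 * 0.62946170 = 11.0704

Answer: Price = 11.0704


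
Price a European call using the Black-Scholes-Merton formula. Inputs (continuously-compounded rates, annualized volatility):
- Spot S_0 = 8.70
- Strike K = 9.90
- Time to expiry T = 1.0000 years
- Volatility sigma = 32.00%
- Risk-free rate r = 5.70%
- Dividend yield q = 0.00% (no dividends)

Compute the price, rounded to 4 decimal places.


d1 = (ln(S/K) + (r - q + 0.5*sigma^2) * T) / (sigma * sqrt(T)) = -0.06566166
d2 = d1 - sigma * sqrt(T) = -0.38566166
exp(-rT) = 0.94459407; exp(-qT) = 1.00000000
C = S_0 * exp(-qT) * N(d1) - K * exp(-rT) * N(d2)
N(d1) = 0.47382360; N(d2) = 0.34987363
C = 8.7000 * 1.00000000 * 0.47382360 - 9.9000 * 0.94459407 * 0.34987363 = 0.8504

Answer: Price = 0.8504


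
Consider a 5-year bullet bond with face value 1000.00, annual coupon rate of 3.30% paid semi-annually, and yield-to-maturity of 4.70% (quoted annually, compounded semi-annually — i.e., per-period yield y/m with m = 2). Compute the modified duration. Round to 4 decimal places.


Coupon per period c = face * coupon_rate / m = 16.500000
Periods per year m = 2; per-period yield y/m = 0.023500
Number of cashflows N = 10
Cashflows (t years, CF_t, discount factor 1/(1+y/m)^(m*t), PV):
  t = 0.5000: CF_t = 16.500000, DF = 0.977040, PV = 16.121153
  t = 1.0000: CF_t = 16.500000, DF = 0.954606, PV = 15.751004
  t = 1.5000: CF_t = 16.500000, DF = 0.932688, PV = 15.389354
  t = 2.0000: CF_t = 16.500000, DF = 0.911273, PV = 15.036008
  t = 2.5000: CF_t = 16.500000, DF = 0.890350, PV = 14.690775
  t = 3.0000: CF_t = 16.500000, DF = 0.869907, PV = 14.353469
  t = 3.5000: CF_t = 16.500000, DF = 0.849934, PV = 14.023907
  t = 4.0000: CF_t = 16.500000, DF = 0.830419, PV = 13.701912
  t = 4.5000: CF_t = 16.500000, DF = 0.811352, PV = 13.387310
  t = 5.0000: CF_t = 1016.500000, DF = 0.792723, PV = 805.803061
Price P = sum_t PV_t = 938.257954
First compute Macaulay numerator sum_t t * PV_t:
  t * PV_t at t = 0.5000: 8.060576
  t * PV_t at t = 1.0000: 15.751004
  t * PV_t at t = 1.5000: 23.084032
  t * PV_t at t = 2.0000: 30.072017
  t * PV_t at t = 2.5000: 36.726938
  t * PV_t at t = 3.0000: 43.060406
  t * PV_t at t = 3.5000: 49.083674
  t * PV_t at t = 4.0000: 54.807647
  t * PV_t at t = 4.5000: 60.242895
  t * PV_t at t = 5.0000: 4029.015307
Macaulay duration D = 4349.904495 / 938.257954 = 4.636150
Modified duration = D / (1 + y/m) = 4.636150 / (1 + 0.023500) = 4.529702

Answer: Modified duration = 4.5297


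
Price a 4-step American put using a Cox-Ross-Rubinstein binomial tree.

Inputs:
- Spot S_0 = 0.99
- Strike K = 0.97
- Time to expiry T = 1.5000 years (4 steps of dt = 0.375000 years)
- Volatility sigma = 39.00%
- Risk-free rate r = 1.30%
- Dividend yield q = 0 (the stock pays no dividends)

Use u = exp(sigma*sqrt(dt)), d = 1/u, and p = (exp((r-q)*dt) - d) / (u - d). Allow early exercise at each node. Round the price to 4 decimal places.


Answer: Price = V(0,0) = 0.1585

Derivation:
dt = T/N = 0.375000
u = exp(sigma*sqrt(dt)) = 1.269757; d = 1/u = 0.787552
p = (exp((r-q)*dt) - d) / (u - d) = 0.450710
Discount per step: exp(-r*dt) = 0.995137
Stock lattice S(k, i) with i counting down-moves:
  k=0: S(0,0) = 0.9900
  k=1: S(1,0) = 1.2571; S(1,1) = 0.7797
  k=2: S(2,0) = 1.5962; S(2,1) = 0.9900; S(2,2) = 0.6140
  k=3: S(3,0) = 2.0267; S(3,1) = 1.2571; S(3,2) = 0.7797; S(3,3) = 0.4836
  k=4: S(4,0) = 2.5735; S(4,1) = 1.5962; S(4,2) = 0.9900; S(4,3) = 0.6140; S(4,4) = 0.3808
Terminal payoffs V(N, i) = max(K - S_T, 0):
  V(4,0) = 0.000000; V(4,1) = 0.000000; V(4,2) = 0.000000; V(4,3) = 0.355963; V(4,4) = 0.589151
Backward induction: V(k, i) = exp(-r*dt) * [p * V(k+1, i) + (1-p) * V(k+1, i+1)]; then take max(V_cont, immediate exercise) for American.
  V(3,0) = exp(-r*dt) * [p*0.000000 + (1-p)*0.000000] = 0.000000; exercise = 0.000000; V(3,0) = max -> 0.000000
  V(3,1) = exp(-r*dt) * [p*0.000000 + (1-p)*0.000000] = 0.000000; exercise = 0.000000; V(3,1) = max -> 0.000000
  V(3,2) = exp(-r*dt) * [p*0.000000 + (1-p)*0.355963] = 0.194576; exercise = 0.190323; V(3,2) = max -> 0.194576
  V(3,3) = exp(-r*dt) * [p*0.355963 + (1-p)*0.589151] = 0.481697; exercise = 0.486414; V(3,3) = max -> 0.486414
  V(2,0) = exp(-r*dt) * [p*0.000000 + (1-p)*0.000000] = 0.000000; exercise = 0.000000; V(2,0) = max -> 0.000000
  V(2,1) = exp(-r*dt) * [p*0.000000 + (1-p)*0.194576] = 0.106359; exercise = 0.000000; V(2,1) = max -> 0.106359
  V(2,2) = exp(-r*dt) * [p*0.194576 + (1-p)*0.486414] = 0.353154; exercise = 0.355963; V(2,2) = max -> 0.355963
  V(1,0) = exp(-r*dt) * [p*0.000000 + (1-p)*0.106359] = 0.058138; exercise = 0.000000; V(1,0) = max -> 0.058138
  V(1,1) = exp(-r*dt) * [p*0.106359 + (1-p)*0.355963] = 0.242280; exercise = 0.190323; V(1,1) = max -> 0.242280
  V(0,0) = exp(-r*dt) * [p*0.058138 + (1-p)*0.242280] = 0.158511; exercise = 0.000000; V(0,0) = max -> 0.158511


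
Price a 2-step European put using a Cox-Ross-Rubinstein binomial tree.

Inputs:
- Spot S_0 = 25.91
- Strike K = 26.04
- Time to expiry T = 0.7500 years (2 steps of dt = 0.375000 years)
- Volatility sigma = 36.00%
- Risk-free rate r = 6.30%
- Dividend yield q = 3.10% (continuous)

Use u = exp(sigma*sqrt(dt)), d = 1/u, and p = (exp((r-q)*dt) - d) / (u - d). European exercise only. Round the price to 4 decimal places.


dt = T/N = 0.375000
u = exp(sigma*sqrt(dt)) = 1.246643; d = 1/u = 0.802154
p = (exp((r-q)*dt) - d) / (u - d) = 0.472269
Discount per step: exp(-r*dt) = 0.976652
Stock lattice S(k, i) with i counting down-moves:
  k=0: S(0,0) = 25.9100
  k=1: S(1,0) = 32.3005; S(1,1) = 20.7838
  k=2: S(2,0) = 40.2672; S(2,1) = 25.9100; S(2,2) = 16.6718
Terminal payoffs V(N, i) = max(K - S_T, 0):
  V(2,0) = 0.000000; V(2,1) = 0.130000; V(2,2) = 9.368164
Backward induction: V(k, i) = exp(-r*dt) * [p * V(k+1, i) + (1-p) * V(k+1, i+1)].
  V(1,0) = exp(-r*dt) * [p*0.000000 + (1-p)*0.130000] = 0.067003
  V(1,1) = exp(-r*dt) * [p*0.130000 + (1-p)*9.368164] = 4.888406
  V(0,0) = exp(-r*dt) * [p*0.067003 + (1-p)*4.888406] = 2.550437

Answer: Price = V(0,0) = 2.5504


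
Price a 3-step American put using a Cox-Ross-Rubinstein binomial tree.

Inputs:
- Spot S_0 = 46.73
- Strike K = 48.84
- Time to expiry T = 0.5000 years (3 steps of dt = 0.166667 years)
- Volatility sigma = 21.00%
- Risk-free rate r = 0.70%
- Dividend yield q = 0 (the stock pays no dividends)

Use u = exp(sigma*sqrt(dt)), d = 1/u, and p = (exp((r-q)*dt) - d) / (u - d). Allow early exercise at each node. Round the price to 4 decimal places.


Answer: Price = V(0,0) = 4.0272

Derivation:
dt = T/N = 0.166667
u = exp(sigma*sqrt(dt)) = 1.089514; d = 1/u = 0.917840
p = (exp((r-q)*dt) - d) / (u - d) = 0.485380
Discount per step: exp(-r*dt) = 0.998834
Stock lattice S(k, i) with i counting down-moves:
  k=0: S(0,0) = 46.7300
  k=1: S(1,0) = 50.9130; S(1,1) = 42.8907
  k=2: S(2,0) = 55.4705; S(2,1) = 46.7300; S(2,2) = 39.3668
  k=3: S(3,0) = 60.4359; S(3,1) = 50.9130; S(3,2) = 42.8907; S(3,3) = 36.1324
Terminal payoffs V(N, i) = max(K - S_T, 0):
  V(3,0) = 0.000000; V(3,1) = 0.000000; V(3,2) = 5.949334; V(3,3) = 12.707601
Backward induction: V(k, i) = exp(-r*dt) * [p * V(k+1, i) + (1-p) * V(k+1, i+1)]; then take max(V_cont, immediate exercise) for American.
  V(2,0) = exp(-r*dt) * [p*0.000000 + (1-p)*0.000000] = 0.000000; exercise = 0.000000; V(2,0) = max -> 0.000000
  V(2,1) = exp(-r*dt) * [p*0.000000 + (1-p)*5.949334] = 3.058078; exercise = 2.110000; V(2,1) = max -> 3.058078
  V(2,2) = exp(-r*dt) * [p*5.949334 + (1-p)*12.707601] = 9.416283; exercise = 9.473229; V(2,2) = max -> 9.473229
  V(1,0) = exp(-r*dt) * [p*0.000000 + (1-p)*3.058078] = 1.571913; exercise = 0.000000; V(1,0) = max -> 1.571913
  V(1,1) = exp(-r*dt) * [p*3.058078 + (1-p)*9.473229] = 6.352029; exercise = 5.949334; V(1,1) = max -> 6.352029
  V(0,0) = exp(-r*dt) * [p*1.571913 + (1-p)*6.352029] = 4.027156; exercise = 2.110000; V(0,0) = max -> 4.027156


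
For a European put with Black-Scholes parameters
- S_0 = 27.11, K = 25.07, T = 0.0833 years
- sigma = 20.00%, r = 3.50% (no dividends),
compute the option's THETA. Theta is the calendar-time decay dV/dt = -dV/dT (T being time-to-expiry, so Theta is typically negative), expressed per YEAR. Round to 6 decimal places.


d1 = 1.4346372243; d2 = 1.3769137455
phi(d1) = 0.1425545542; exp(-qT) = 1.0000000000; exp(-rT) = 0.9970887459
Theta = -S*exp(-qT)*phi(d1)*sigma/(2*sqrt(T)) + r*K*exp(-rT)*N(-d2) - q*S*exp(-qT)*N(-d1)
N(-d1) = 0.0756952507; N(-d2) = 0.0842694585; sqrt(T) = 0.2886173938
Term 1 = -27.1100 * 1.0000000000 * 0.1425545542 * 0.2000 / (2 * 0.2886173938) = -1.3390232354
Term 2 = 0.0350 * 25.0700 * 0.9970887459 * 0.0842694585 = 0.0737269717
Term 3 = 0 (no dividend yield, q = 0)
Theta = -1.3390232354 + (0.0737269717) + (0.0000000000) = -1.265296

Answer: Theta = -1.265296


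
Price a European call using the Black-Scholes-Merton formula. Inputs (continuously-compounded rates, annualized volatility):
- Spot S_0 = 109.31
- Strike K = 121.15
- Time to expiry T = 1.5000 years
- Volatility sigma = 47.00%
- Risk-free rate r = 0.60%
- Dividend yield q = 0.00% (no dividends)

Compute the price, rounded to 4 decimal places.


Answer: Price = 20.9355

Derivation:
d1 = (ln(S/K) + (r - q + 0.5*sigma^2) * T) / (sigma * sqrt(T)) = 0.12479097
d2 = d1 - sigma * sqrt(T) = -0.45083912
exp(-rT) = 0.99104038; exp(-qT) = 1.00000000
C = S_0 * exp(-qT) * N(d1) - K * exp(-rT) * N(d2)
N(d1) = 0.54965548; N(d2) = 0.32605275
C = 109.3100 * 1.00000000 * 0.54965548 - 121.1500 * 0.99104038 * 0.32605275 = 20.9355


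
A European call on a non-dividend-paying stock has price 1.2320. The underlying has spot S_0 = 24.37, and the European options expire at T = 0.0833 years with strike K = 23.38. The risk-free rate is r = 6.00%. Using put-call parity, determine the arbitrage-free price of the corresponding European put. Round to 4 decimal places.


Answer: Put price = 0.1254

Derivation:
Put-call parity: C - P = S_0 * exp(-qT) - K * exp(-rT).
S_0 * exp(-qT) = 24.3700 * 1.00000000 = 24.37000000
K * exp(-rT) = 23.3800 * 0.99501447 = 23.26343829
P = C - S*exp(-qT) + K*exp(-rT)
P = 1.2320 - 24.37000000 + 23.26343829 = 0.1254


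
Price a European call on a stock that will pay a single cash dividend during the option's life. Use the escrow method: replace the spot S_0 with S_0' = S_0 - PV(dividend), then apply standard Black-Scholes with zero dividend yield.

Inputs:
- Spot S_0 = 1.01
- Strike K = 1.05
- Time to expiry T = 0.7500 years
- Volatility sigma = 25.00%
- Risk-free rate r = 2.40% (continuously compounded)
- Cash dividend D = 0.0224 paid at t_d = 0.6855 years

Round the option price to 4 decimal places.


Answer: Price = 0.0671

Derivation:
PV(D) = D * exp(-r * t_d) = 0.0224 * 0.98368260 = 0.02203449
S_0' = S_0 - PV(D) = 1.0100 - 0.02203449 = 0.98796551
d1 = (ln(S_0'/K) + (r + sigma^2/2)*T) / (sigma*sqrt(T)) = -0.08988261
d2 = d1 - sigma*sqrt(T) = -0.30638896
exp(-rT) = 0.98216103
N(d1) = 0.46419025; N(d2) = 0.37965426
C = S_0' * N(d1) - K * exp(-rT) * N(d2) = 0.98796551 * 0.46419025 - 1.0500 * 0.98216103 * 0.37965426 = 0.0671


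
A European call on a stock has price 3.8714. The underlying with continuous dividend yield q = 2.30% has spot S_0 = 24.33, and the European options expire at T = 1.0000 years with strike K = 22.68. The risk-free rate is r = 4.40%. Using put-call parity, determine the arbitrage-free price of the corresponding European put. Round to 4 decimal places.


Answer: Put price = 1.7983

Derivation:
Put-call parity: C - P = S_0 * exp(-qT) - K * exp(-rT).
S_0 * exp(-qT) = 24.3300 * 0.97726248 = 23.77679623
K * exp(-rT) = 22.6800 * 0.95695396 = 21.70371576
P = C - S*exp(-qT) + K*exp(-rT)
P = 3.8714 - 23.77679623 + 21.70371576 = 1.7983


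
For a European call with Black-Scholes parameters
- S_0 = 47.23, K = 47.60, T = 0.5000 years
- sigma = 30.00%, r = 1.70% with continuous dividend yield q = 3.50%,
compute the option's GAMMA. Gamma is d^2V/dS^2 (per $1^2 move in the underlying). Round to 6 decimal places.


Answer: Gamma = 0.039114

Derivation:
d1 = 0.0268536654; d2 = -0.1852783690
phi(d1) = 0.3987984638; exp(-qT) = 0.9826522357; exp(-rT) = 0.9915360229
Gamma = exp(-qT) * phi(d1) / (S * sigma * sqrt(T)) = 0.9826522357 * 0.3987984638 / (47.2300 * 0.3000 * 0.7071067812) = 0.039114
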